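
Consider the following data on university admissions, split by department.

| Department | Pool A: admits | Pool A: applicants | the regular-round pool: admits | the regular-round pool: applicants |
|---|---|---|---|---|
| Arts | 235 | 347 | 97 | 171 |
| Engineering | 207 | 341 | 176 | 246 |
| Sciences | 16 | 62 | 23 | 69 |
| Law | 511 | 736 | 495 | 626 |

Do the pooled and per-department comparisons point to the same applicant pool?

Arts: Pool A 235/347 = 67.7%, the regular-round pool 97/171 = 56.7% → Pool A
Engineering: Pool A 207/341 = 60.7%, the regular-round pool 176/246 = 71.5% → the regular-round pool
Sciences: Pool A 16/62 = 25.8%, the regular-round pool 23/69 = 33.3% → the regular-round pool
Law: Pool A 511/736 = 69.4%, the regular-round pool 495/626 = 79.1% → the regular-round pool
Overall: Pool A 969/1486 = 65.2%, the regular-round pool 791/1112 = 71.1% → the regular-round pool
Neither sweeps: Pool A wins 1 of 4 groups, the regular-round pool wins 3. The regular-round pool wins overall but not every group — no Simpson reversal.

No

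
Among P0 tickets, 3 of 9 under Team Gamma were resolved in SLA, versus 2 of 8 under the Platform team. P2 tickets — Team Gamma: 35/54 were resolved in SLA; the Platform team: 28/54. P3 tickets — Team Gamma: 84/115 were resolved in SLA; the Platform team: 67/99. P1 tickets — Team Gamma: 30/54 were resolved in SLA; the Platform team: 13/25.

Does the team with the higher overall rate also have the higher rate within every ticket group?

P0: Team Gamma 3/9 = 33.3%, the Platform team 2/8 = 25.0% → Team Gamma
P2: Team Gamma 35/54 = 64.8%, the Platform team 28/54 = 51.9% → Team Gamma
P3: Team Gamma 84/115 = 73.0%, the Platform team 67/99 = 67.7% → Team Gamma
P1: Team Gamma 30/54 = 55.6%, the Platform team 13/25 = 52.0% → Team Gamma
Overall: Team Gamma 152/232 = 65.5%, the Platform team 110/186 = 59.1% → Team Gamma
Team Gamma wins overall and in every ticket group — no reversal.

Yes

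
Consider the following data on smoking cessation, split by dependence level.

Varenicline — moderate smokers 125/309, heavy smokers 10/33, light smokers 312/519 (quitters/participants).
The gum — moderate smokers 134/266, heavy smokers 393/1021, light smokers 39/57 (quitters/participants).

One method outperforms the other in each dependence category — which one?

Moderate smokers: varenicline 125/309 = 40.5%, the gum 134/266 = 50.4% → the gum
Heavy smokers: varenicline 10/33 = 30.3%, the gum 393/1021 = 38.5% → the gum
Light smokers: varenicline 312/519 = 60.1%, the gum 39/57 = 68.4% → the gum
The gum has the higher rate in all 3 groups.

the gum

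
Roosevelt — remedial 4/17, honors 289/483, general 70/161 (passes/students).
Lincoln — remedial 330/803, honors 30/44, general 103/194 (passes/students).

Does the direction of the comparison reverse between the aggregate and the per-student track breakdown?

Remedial: Roosevelt 4/17 = 23.5%, Lincoln 330/803 = 41.1% → Lincoln
Honors: Roosevelt 289/483 = 59.8%, Lincoln 30/44 = 68.2% → Lincoln
General: Roosevelt 70/161 = 43.5%, Lincoln 103/194 = 53.1% → Lincoln
Overall: Roosevelt 363/661 = 54.9%, Lincoln 463/1041 = 44.5% → Roosevelt
Lincoln wins each student group but Roosevelt wins overall — the comparison reverses. Lincoln's students skew toward remedial, which has a lower base rate.

Yes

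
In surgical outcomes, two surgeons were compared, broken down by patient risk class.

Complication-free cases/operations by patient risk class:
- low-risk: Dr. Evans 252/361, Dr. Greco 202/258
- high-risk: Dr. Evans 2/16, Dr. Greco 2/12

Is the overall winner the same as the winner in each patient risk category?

Yes

Low-risk: Dr. Evans 252/361 = 69.8%, Dr. Greco 202/258 = 78.3% → Dr. Greco
High-risk: Dr. Evans 2/16 = 12.5%, Dr. Greco 2/12 = 16.7% → Dr. Greco
Overall: Dr. Evans 254/377 = 67.4%, Dr. Greco 204/270 = 75.6% → Dr. Greco
Dr. Greco wins overall and in every patient risk group — no reversal.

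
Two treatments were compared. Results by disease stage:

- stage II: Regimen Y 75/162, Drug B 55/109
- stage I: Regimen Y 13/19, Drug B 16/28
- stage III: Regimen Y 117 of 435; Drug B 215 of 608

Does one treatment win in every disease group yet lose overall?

Stage II: Regimen Y 75/162 = 46.3%, Drug B 55/109 = 50.5% → Drug B
Stage I: Regimen Y 13/19 = 68.4%, Drug B 16/28 = 57.1% → Regimen Y
Stage III: Regimen Y 117/435 = 26.9%, Drug B 215/608 = 35.4% → Drug B
Overall: Regimen Y 205/616 = 33.3%, Drug B 286/745 = 38.4% → Drug B
Neither sweeps: Regimen Y wins 1 of 3 groups, Drug B wins 2. Drug B wins overall but not every group — no Simpson reversal.

No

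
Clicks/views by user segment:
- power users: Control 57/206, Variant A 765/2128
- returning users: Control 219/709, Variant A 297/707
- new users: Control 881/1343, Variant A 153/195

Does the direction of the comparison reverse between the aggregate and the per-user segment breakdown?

Power users: Control 57/206 = 27.7%, Variant A 765/2128 = 35.9% → Variant A
Returning users: Control 219/709 = 30.9%, Variant A 297/707 = 42.0% → Variant A
New users: Control 881/1343 = 65.6%, Variant A 153/195 = 78.5% → Variant A
Overall: Control 1157/2258 = 51.2%, Variant A 1215/3030 = 40.1% → Control
Variant A wins each user group but Control wins overall — the comparison reverses. Variant A's views skew toward power users, which has a lower base rate.

Yes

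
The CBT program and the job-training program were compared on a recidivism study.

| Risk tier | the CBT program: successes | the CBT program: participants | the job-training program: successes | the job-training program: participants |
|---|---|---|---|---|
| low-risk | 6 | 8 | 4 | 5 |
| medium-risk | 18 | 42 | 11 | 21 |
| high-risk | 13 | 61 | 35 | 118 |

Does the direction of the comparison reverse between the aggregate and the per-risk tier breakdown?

Low-risk: the CBT program 6/8 = 75.0%, the job-training program 4/5 = 80.0% → the job-training program
Medium-risk: the CBT program 18/42 = 42.9%, the job-training program 11/21 = 52.4% → the job-training program
High-risk: the CBT program 13/61 = 21.3%, the job-training program 35/118 = 29.7% → the job-training program
Overall: the CBT program 37/111 = 33.3%, the job-training program 50/144 = 34.7% → the job-training program
The job-training program wins overall and in every risk group — no reversal.

No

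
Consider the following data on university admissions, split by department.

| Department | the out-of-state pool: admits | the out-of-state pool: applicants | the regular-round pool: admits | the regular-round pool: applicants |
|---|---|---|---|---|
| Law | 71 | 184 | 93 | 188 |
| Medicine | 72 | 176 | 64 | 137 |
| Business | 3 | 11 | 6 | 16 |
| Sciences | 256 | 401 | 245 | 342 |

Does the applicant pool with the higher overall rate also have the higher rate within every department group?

Law: the out-of-state pool 71/184 = 38.6%, the regular-round pool 93/188 = 49.5% → the regular-round pool
Medicine: the out-of-state pool 72/176 = 40.9%, the regular-round pool 64/137 = 46.7% → the regular-round pool
Business: the out-of-state pool 3/11 = 27.3%, the regular-round pool 6/16 = 37.5% → the regular-round pool
Sciences: the out-of-state pool 256/401 = 63.8%, the regular-round pool 245/342 = 71.6% → the regular-round pool
Overall: the out-of-state pool 402/772 = 52.1%, the regular-round pool 408/683 = 59.7% → the regular-round pool
The regular-round pool wins overall and in every department group — no reversal.

Yes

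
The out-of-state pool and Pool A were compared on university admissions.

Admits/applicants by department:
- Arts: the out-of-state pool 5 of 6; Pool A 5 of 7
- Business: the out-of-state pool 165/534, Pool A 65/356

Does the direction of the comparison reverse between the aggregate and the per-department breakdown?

Arts: the out-of-state pool 5/6 = 83.3%, Pool A 5/7 = 71.4% → the out-of-state pool
Business: the out-of-state pool 165/534 = 30.9%, Pool A 65/356 = 18.3% → the out-of-state pool
Overall: the out-of-state pool 170/540 = 31.5%, Pool A 70/363 = 19.3% → the out-of-state pool
The out-of-state pool wins overall and in every department group — no reversal.

No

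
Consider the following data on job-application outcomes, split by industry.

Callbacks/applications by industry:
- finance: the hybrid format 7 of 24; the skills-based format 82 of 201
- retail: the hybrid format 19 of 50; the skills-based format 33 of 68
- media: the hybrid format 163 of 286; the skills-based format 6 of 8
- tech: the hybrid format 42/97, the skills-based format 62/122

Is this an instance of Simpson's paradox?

Finance: the hybrid format 7/24 = 29.2%, the skills-based format 82/201 = 40.8% → the skills-based format
Retail: the hybrid format 19/50 = 38.0%, the skills-based format 33/68 = 48.5% → the skills-based format
Media: the hybrid format 163/286 = 57.0%, the skills-based format 6/8 = 75.0% → the skills-based format
Tech: the hybrid format 42/97 = 43.3%, the skills-based format 62/122 = 50.8% → the skills-based format
Overall: the hybrid format 231/457 = 50.5%, the skills-based format 183/399 = 45.9% → the hybrid format
The skills-based format wins each industry group but the hybrid format wins overall — the comparison reverses. The skills-based format's applications skew toward finance, which has a lower base rate.

Yes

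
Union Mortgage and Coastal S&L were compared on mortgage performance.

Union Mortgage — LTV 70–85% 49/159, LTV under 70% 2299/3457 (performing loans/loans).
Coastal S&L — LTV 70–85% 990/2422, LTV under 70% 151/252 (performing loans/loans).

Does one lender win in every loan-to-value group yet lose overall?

LTV 70–85%: Union Mortgage 49/159 = 30.8%, Coastal S&L 990/2422 = 40.9% → Coastal S&L
LTV under 70%: Union Mortgage 2299/3457 = 66.5%, Coastal S&L 151/252 = 59.9% → Union Mortgage
Overall: Union Mortgage 2348/3616 = 64.9%, Coastal S&L 1141/2674 = 42.7% → Union Mortgage
Neither sweeps: Union Mortgage wins 1 of 2 groups, Coastal S&L wins 1. Union Mortgage wins overall but not every group — no Simpson reversal.

No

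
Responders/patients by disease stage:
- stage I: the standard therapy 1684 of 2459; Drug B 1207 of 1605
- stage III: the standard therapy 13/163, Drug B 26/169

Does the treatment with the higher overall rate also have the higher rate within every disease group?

Yes

Stage I: the standard therapy 1684/2459 = 68.5%, Drug B 1207/1605 = 75.2% → Drug B
Stage III: the standard therapy 13/163 = 8.0%, Drug B 26/169 = 15.4% → Drug B
Overall: the standard therapy 1697/2622 = 64.7%, Drug B 1233/1774 = 69.5% → Drug B
Drug B wins overall and in every disease group — no reversal.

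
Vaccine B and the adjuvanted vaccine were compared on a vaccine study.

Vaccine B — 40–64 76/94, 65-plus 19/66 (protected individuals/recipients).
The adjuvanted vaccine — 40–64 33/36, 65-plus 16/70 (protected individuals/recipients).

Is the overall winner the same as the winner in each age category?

No

40–64: Vaccine B 76/94 = 80.9%, the adjuvanted vaccine 33/36 = 91.7% → the adjuvanted vaccine
65-plus: Vaccine B 19/66 = 28.8%, the adjuvanted vaccine 16/70 = 22.9% → Vaccine B
Overall: Vaccine B 95/160 = 59.4%, the adjuvanted vaccine 49/106 = 46.2% → Vaccine B
Neither sweeps: Vaccine B wins 1 of 2 groups, the adjuvanted vaccine wins 1. Vaccine B wins overall but not every group — no Simpson reversal.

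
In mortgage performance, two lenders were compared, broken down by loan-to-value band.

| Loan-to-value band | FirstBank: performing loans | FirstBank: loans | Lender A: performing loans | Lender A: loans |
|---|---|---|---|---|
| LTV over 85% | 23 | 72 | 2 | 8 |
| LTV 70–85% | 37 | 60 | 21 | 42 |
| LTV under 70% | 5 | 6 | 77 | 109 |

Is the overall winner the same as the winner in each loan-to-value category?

No

LTV over 85%: FirstBank 23/72 = 31.9%, Lender A 2/8 = 25.0% → FirstBank
LTV 70–85%: FirstBank 37/60 = 61.7%, Lender A 21/42 = 50.0% → FirstBank
LTV under 70%: FirstBank 5/6 = 83.3%, Lender A 77/109 = 70.6% → FirstBank
Overall: FirstBank 65/138 = 47.1%, Lender A 100/159 = 62.9% → Lender A
FirstBank wins each loan-to-value group but Lender A wins overall — the comparison reverses. FirstBank's loans skew toward LTV over 85%, which has a lower base rate.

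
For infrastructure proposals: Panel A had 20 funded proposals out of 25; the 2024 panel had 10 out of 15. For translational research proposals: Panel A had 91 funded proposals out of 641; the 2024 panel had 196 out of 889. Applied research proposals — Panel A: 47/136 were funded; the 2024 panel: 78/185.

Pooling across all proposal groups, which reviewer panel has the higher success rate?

Infrastructure: Panel A 20/25 = 80.0%, the 2024 panel 10/15 = 66.7% → Panel A
Translational research: Panel A 91/641 = 14.2%, the 2024 panel 196/889 = 22.0% → the 2024 panel
Applied research: Panel A 47/136 = 34.6%, the 2024 panel 78/185 = 42.2% → the 2024 panel
Overall: Panel A 158/802 = 19.7%, the 2024 panel 284/1089 = 26.1% → the 2024 panel
(Neither sweeps every proposal group, but the 2024 panel has the higher pooled rate.)

the 2024 panel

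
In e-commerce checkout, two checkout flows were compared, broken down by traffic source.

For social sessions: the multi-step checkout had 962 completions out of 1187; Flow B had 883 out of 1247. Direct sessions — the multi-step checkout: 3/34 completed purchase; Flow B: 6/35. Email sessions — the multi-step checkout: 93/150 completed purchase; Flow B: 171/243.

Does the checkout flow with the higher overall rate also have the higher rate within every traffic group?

No

Social: the multi-step checkout 962/1187 = 81.0%, Flow B 883/1247 = 70.8% → the multi-step checkout
Direct: the multi-step checkout 3/34 = 8.8%, Flow B 6/35 = 17.1% → Flow B
Email: the multi-step checkout 93/150 = 62.0%, Flow B 171/243 = 70.4% → Flow B
Overall: the multi-step checkout 1058/1371 = 77.2%, Flow B 1060/1525 = 69.5% → the multi-step checkout
Neither sweeps: the multi-step checkout wins 1 of 3 groups, Flow B wins 2. The multi-step checkout wins overall but not every group — no Simpson reversal.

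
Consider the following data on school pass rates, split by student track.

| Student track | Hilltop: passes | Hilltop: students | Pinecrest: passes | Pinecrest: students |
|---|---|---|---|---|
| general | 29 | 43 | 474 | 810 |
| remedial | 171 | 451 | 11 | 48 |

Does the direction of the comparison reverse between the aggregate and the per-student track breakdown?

General: Hilltop 29/43 = 67.4%, Pinecrest 474/810 = 58.5% → Hilltop
Remedial: Hilltop 171/451 = 37.9%, Pinecrest 11/48 = 22.9% → Hilltop
Overall: Hilltop 200/494 = 40.5%, Pinecrest 485/858 = 56.5% → Pinecrest
Hilltop wins each student group but Pinecrest wins overall — the comparison reverses. Hilltop's students skew toward remedial, which has a lower base rate.

Yes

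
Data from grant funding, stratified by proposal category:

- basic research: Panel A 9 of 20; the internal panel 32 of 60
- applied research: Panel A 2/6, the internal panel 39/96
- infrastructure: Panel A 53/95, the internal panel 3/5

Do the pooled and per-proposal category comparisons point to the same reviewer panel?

No

Basic research: Panel A 9/20 = 45.0%, the internal panel 32/60 = 53.3% → the internal panel
Applied research: Panel A 2/6 = 33.3%, the internal panel 39/96 = 40.6% → the internal panel
Infrastructure: Panel A 53/95 = 55.8%, the internal panel 3/5 = 60.0% → the internal panel
Overall: Panel A 64/121 = 52.9%, the internal panel 74/161 = 46.0% → Panel A
The internal panel wins each proposal group but Panel A wins overall — the comparison reverses. The internal panel's proposals skew toward applied research, which has a lower base rate.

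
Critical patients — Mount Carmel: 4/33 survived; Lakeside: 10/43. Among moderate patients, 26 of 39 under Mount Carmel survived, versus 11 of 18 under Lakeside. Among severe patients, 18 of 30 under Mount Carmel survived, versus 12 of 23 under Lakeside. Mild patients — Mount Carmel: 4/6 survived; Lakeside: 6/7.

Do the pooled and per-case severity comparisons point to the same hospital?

Critical: Mount Carmel 4/33 = 12.1%, Lakeside 10/43 = 23.3% → Lakeside
Moderate: Mount Carmel 26/39 = 66.7%, Lakeside 11/18 = 61.1% → Mount Carmel
Severe: Mount Carmel 18/30 = 60.0%, Lakeside 12/23 = 52.2% → Mount Carmel
Mild: Mount Carmel 4/6 = 66.7%, Lakeside 6/7 = 85.7% → Lakeside
Overall: Mount Carmel 52/108 = 48.1%, Lakeside 39/91 = 42.9% → Mount Carmel
Neither sweeps: Mount Carmel wins 2 of 4 groups, Lakeside wins 2. Mount Carmel wins overall but not every group — no Simpson reversal.

No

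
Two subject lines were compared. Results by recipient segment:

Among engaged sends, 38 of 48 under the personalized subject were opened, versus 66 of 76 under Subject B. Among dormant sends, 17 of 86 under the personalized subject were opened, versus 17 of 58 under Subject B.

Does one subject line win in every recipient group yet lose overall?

No

Engaged: the personalized subject 38/48 = 79.2%, Subject B 66/76 = 86.8% → Subject B
Dormant: the personalized subject 17/86 = 19.8%, Subject B 17/58 = 29.3% → Subject B
Overall: the personalized subject 55/134 = 41.0%, Subject B 83/134 = 61.9% → Subject B
Subject B wins overall and in every recipient group — no reversal.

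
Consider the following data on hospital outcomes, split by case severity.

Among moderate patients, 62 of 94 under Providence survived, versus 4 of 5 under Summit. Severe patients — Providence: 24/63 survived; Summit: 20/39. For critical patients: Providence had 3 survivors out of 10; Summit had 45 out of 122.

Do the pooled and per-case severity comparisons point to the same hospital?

No

Moderate: Providence 62/94 = 66.0%, Summit 4/5 = 80.0% → Summit
Severe: Providence 24/63 = 38.1%, Summit 20/39 = 51.3% → Summit
Critical: Providence 3/10 = 30.0%, Summit 45/122 = 36.9% → Summit
Overall: Providence 89/167 = 53.3%, Summit 69/166 = 41.6% → Providence
Summit wins each case group but Providence wins overall — the comparison reverses. Summit's patients skew toward critical, which has a lower base rate.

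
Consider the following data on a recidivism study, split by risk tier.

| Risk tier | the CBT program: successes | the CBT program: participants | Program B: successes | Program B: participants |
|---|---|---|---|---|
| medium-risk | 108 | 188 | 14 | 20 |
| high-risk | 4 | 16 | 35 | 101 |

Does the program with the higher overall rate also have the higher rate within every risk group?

Medium-risk: the CBT program 108/188 = 57.4%, Program B 14/20 = 70.0% → Program B
High-risk: the CBT program 4/16 = 25.0%, Program B 35/101 = 34.7% → Program B
Overall: the CBT program 112/204 = 54.9%, Program B 49/121 = 40.5% → the CBT program
Program B wins each risk group but the CBT program wins overall — the comparison reverses. Program B's participants skew toward high-risk, which has a lower base rate.

No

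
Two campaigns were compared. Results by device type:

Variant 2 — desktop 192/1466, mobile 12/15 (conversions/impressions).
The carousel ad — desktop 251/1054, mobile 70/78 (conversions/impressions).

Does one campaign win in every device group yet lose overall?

No

Desktop: Variant 2 192/1466 = 13.1%, the carousel ad 251/1054 = 23.8% → the carousel ad
Mobile: Variant 2 12/15 = 80.0%, the carousel ad 70/78 = 89.7% → the carousel ad
Overall: Variant 2 204/1481 = 13.8%, the carousel ad 321/1132 = 28.4% → the carousel ad
The carousel ad wins overall and in every device group — no reversal.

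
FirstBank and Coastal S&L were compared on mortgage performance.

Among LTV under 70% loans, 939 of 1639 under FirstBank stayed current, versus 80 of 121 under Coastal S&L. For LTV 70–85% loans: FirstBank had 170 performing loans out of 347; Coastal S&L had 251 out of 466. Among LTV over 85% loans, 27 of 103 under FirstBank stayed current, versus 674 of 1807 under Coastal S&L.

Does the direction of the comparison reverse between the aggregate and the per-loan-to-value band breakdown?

Yes

LTV under 70%: FirstBank 939/1639 = 57.3%, Coastal S&L 80/121 = 66.1% → Coastal S&L
LTV 70–85%: FirstBank 170/347 = 49.0%, Coastal S&L 251/466 = 53.9% → Coastal S&L
LTV over 85%: FirstBank 27/103 = 26.2%, Coastal S&L 674/1807 = 37.3% → Coastal S&L
Overall: FirstBank 1136/2089 = 54.4%, Coastal S&L 1005/2394 = 42.0% → FirstBank
Coastal S&L wins each loan-to-value group but FirstBank wins overall — the comparison reverses. Coastal S&L's loans skew toward LTV over 85%, which has a lower base rate.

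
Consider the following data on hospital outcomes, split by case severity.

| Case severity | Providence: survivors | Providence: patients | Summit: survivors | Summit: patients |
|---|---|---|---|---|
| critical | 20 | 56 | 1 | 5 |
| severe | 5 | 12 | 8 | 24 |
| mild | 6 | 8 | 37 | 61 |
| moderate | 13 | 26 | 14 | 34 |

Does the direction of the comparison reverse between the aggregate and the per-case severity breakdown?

Critical: Providence 20/56 = 35.7%, Summit 1/5 = 20.0% → Providence
Severe: Providence 5/12 = 41.7%, Summit 8/24 = 33.3% → Providence
Mild: Providence 6/8 = 75.0%, Summit 37/61 = 60.7% → Providence
Moderate: Providence 13/26 = 50.0%, Summit 14/34 = 41.2% → Providence
Overall: Providence 44/102 = 43.1%, Summit 60/124 = 48.4% → Summit
Providence wins each case group but Summit wins overall — the comparison reverses. Providence's patients skew toward critical, which has a lower base rate.

Yes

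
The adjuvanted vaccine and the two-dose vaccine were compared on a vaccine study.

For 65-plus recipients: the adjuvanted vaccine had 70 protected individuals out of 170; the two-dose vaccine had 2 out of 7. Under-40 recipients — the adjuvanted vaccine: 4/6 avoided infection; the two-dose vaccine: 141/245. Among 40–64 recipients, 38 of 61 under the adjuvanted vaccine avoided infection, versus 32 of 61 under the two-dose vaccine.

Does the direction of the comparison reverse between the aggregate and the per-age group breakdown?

Yes

65-plus: the adjuvanted vaccine 70/170 = 41.2%, the two-dose vaccine 2/7 = 28.6% → the adjuvanted vaccine
Under-40: the adjuvanted vaccine 4/6 = 66.7%, the two-dose vaccine 141/245 = 57.6% → the adjuvanted vaccine
40–64: the adjuvanted vaccine 38/61 = 62.3%, the two-dose vaccine 32/61 = 52.5% → the adjuvanted vaccine
Overall: the adjuvanted vaccine 112/237 = 47.3%, the two-dose vaccine 175/313 = 55.9% → the two-dose vaccine
The adjuvanted vaccine wins each age group but the two-dose vaccine wins overall — the comparison reverses. The adjuvanted vaccine's recipients skew toward 65-plus, which has a lower base rate.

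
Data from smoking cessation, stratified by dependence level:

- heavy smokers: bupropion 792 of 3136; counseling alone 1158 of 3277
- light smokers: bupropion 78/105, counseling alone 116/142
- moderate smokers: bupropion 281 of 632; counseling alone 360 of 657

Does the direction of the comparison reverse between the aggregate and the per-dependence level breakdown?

Heavy smokers: bupropion 792/3136 = 25.3%, counseling alone 1158/3277 = 35.3% → counseling alone
Light smokers: bupropion 78/105 = 74.3%, counseling alone 116/142 = 81.7% → counseling alone
Moderate smokers: bupropion 281/632 = 44.5%, counseling alone 360/657 = 54.8% → counseling alone
Overall: bupropion 1151/3873 = 29.7%, counseling alone 1634/4076 = 40.1% → counseling alone
Counseling alone wins overall and in every dependence group — no reversal.

No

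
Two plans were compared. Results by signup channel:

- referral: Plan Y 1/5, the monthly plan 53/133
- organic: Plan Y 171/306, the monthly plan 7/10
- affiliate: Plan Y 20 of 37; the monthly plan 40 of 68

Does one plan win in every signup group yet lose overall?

Yes

Referral: Plan Y 1/5 = 20.0%, the monthly plan 53/133 = 39.8% → the monthly plan
Organic: Plan Y 171/306 = 55.9%, the monthly plan 7/10 = 70.0% → the monthly plan
Affiliate: Plan Y 20/37 = 54.1%, the monthly plan 40/68 = 58.8% → the monthly plan
Overall: Plan Y 192/348 = 55.2%, the monthly plan 100/211 = 47.4% → Plan Y
The monthly plan wins each signup group but Plan Y wins overall — the comparison reverses. The monthly plan's customers skew toward referral, which has a lower base rate.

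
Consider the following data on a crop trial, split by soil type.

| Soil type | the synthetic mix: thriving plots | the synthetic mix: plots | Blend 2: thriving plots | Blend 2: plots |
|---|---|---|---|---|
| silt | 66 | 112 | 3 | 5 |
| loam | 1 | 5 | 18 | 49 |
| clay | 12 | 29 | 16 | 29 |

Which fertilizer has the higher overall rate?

the synthetic mix

Silt: the synthetic mix 66/112 = 58.9%, Blend 2 3/5 = 60.0% → Blend 2
Loam: the synthetic mix 1/5 = 20.0%, Blend 2 18/49 = 36.7% → Blend 2
Clay: the synthetic mix 12/29 = 41.4%, Blend 2 16/29 = 55.2% → Blend 2
Overall: the synthetic mix 79/146 = 54.1%, Blend 2 37/83 = 44.6% → the synthetic mix
(Blend 2 wins every soil group but the synthetic mix wins overall — Blend 2's plots skew toward the low-rate loam group.)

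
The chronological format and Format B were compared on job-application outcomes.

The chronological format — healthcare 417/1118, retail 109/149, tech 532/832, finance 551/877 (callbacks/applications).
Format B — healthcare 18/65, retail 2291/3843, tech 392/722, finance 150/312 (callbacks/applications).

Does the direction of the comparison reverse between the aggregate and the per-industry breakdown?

Healthcare: the chronological format 417/1118 = 37.3%, Format B 18/65 = 27.7% → the chronological format
Retail: the chronological format 109/149 = 73.2%, Format B 2291/3843 = 59.6% → the chronological format
Tech: the chronological format 532/832 = 63.9%, Format B 392/722 = 54.3% → the chronological format
Finance: the chronological format 551/877 = 62.8%, Format B 150/312 = 48.1% → the chronological format
Overall: the chronological format 1609/2976 = 54.1%, Format B 2851/4942 = 57.7% → Format B
The chronological format wins each industry group but Format B wins overall — the comparison reverses. The chronological format's applications skew toward healthcare, which has a lower base rate.

Yes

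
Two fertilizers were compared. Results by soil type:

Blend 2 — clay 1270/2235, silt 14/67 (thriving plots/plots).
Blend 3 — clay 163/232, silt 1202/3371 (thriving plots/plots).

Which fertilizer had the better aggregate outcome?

Clay: Blend 2 1270/2235 = 56.8%, Blend 3 163/232 = 70.3% → Blend 3
Silt: Blend 2 14/67 = 20.9%, Blend 3 1202/3371 = 35.7% → Blend 3
Overall: Blend 2 1284/2302 = 55.8%, Blend 3 1365/3603 = 37.9% → Blend 2
(Blend 3 wins every soil group but Blend 2 wins overall — Blend 3's plots skew toward the low-rate silt group.)

Blend 2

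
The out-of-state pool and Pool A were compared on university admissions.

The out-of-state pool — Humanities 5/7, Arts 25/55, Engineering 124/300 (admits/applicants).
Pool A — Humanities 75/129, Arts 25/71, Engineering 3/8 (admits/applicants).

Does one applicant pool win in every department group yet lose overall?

Yes

Humanities: the out-of-state pool 5/7 = 71.4%, Pool A 75/129 = 58.1% → the out-of-state pool
Arts: the out-of-state pool 25/55 = 45.5%, Pool A 25/71 = 35.2% → the out-of-state pool
Engineering: the out-of-state pool 124/300 = 41.3%, Pool A 3/8 = 37.5% → the out-of-state pool
Overall: the out-of-state pool 154/362 = 42.5%, Pool A 103/208 = 49.5% → Pool A
The out-of-state pool wins each department group but Pool A wins overall — the comparison reverses. The out-of-state pool's applicants skew toward Engineering, which has a lower base rate.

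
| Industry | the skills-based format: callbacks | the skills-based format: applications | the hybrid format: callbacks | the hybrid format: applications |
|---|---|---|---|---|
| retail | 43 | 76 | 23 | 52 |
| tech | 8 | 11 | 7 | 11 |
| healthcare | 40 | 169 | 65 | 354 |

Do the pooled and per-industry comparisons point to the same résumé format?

Yes

Retail: the skills-based format 43/76 = 56.6%, the hybrid format 23/52 = 44.2% → the skills-based format
Tech: the skills-based format 8/11 = 72.7%, the hybrid format 7/11 = 63.6% → the skills-based format
Healthcare: the skills-based format 40/169 = 23.7%, the hybrid format 65/354 = 18.4% → the skills-based format
Overall: the skills-based format 91/256 = 35.5%, the hybrid format 95/417 = 22.8% → the skills-based format
The skills-based format wins overall and in every industry group — no reversal.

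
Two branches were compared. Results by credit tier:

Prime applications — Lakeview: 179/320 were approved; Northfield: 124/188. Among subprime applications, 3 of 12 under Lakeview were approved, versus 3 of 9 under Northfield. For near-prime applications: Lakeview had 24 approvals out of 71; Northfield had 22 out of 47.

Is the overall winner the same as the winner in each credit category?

Prime: Lakeview 179/320 = 55.9%, Northfield 124/188 = 66.0% → Northfield
Subprime: Lakeview 3/12 = 25.0%, Northfield 3/9 = 33.3% → Northfield
Near-prime: Lakeview 24/71 = 33.8%, Northfield 22/47 = 46.8% → Northfield
Overall: Lakeview 206/403 = 51.1%, Northfield 149/244 = 61.1% → Northfield
Northfield wins overall and in every credit group — no reversal.

Yes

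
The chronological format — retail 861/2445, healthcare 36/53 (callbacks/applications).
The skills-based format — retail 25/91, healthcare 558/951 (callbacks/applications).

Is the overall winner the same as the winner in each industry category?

Retail: the chronological format 861/2445 = 35.2%, the skills-based format 25/91 = 27.5% → the chronological format
Healthcare: the chronological format 36/53 = 67.9%, the skills-based format 558/951 = 58.7% → the chronological format
Overall: the chronological format 897/2498 = 35.9%, the skills-based format 583/1042 = 56.0% → the skills-based format
The chronological format wins each industry group but the skills-based format wins overall — the comparison reverses. The chronological format's applications skew toward retail, which has a lower base rate.

No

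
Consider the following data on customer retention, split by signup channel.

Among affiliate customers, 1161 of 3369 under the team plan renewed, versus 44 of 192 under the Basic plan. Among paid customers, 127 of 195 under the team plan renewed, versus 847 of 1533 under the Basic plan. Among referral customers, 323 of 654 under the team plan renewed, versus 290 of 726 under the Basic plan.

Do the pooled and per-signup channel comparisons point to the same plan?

No

Affiliate: the team plan 1161/3369 = 34.5%, the Basic plan 44/192 = 22.9% → the team plan
Paid: the team plan 127/195 = 65.1%, the Basic plan 847/1533 = 55.3% → the team plan
Referral: the team plan 323/654 = 49.4%, the Basic plan 290/726 = 39.9% → the team plan
Overall: the team plan 1611/4218 = 38.2%, the Basic plan 1181/2451 = 48.2% → the Basic plan
The team plan wins each signup group but the Basic plan wins overall — the comparison reverses. The team plan's customers skew toward affiliate, which has a lower base rate.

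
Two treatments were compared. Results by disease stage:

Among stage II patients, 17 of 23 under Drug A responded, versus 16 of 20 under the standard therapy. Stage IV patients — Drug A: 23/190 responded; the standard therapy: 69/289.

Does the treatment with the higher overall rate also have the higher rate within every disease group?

Stage II: Drug A 17/23 = 73.9%, the standard therapy 16/20 = 80.0% → the standard therapy
Stage IV: Drug A 23/190 = 12.1%, the standard therapy 69/289 = 23.9% → the standard therapy
Overall: Drug A 40/213 = 18.8%, the standard therapy 85/309 = 27.5% → the standard therapy
The standard therapy wins overall and in every disease group — no reversal.

Yes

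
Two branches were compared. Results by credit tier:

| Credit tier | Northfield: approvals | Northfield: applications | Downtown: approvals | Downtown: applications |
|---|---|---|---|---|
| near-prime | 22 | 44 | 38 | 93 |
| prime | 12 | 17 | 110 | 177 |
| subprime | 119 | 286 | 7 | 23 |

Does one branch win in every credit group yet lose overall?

Near-prime: Northfield 22/44 = 50.0%, Downtown 38/93 = 40.9% → Northfield
Prime: Northfield 12/17 = 70.6%, Downtown 110/177 = 62.1% → Northfield
Subprime: Northfield 119/286 = 41.6%, Downtown 7/23 = 30.4% → Northfield
Overall: Northfield 153/347 = 44.1%, Downtown 155/293 = 52.9% → Downtown
Northfield wins each credit group but Downtown wins overall — the comparison reverses. Northfield's applications skew toward subprime, which has a lower base rate.

Yes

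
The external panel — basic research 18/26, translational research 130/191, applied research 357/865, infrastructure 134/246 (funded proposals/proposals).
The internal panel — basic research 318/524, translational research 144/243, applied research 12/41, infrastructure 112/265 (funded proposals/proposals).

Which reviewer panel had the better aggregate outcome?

Basic research: the external panel 18/26 = 69.2%, the internal panel 318/524 = 60.7% → the external panel
Translational research: the external panel 130/191 = 68.1%, the internal panel 144/243 = 59.3% → the external panel
Applied research: the external panel 357/865 = 41.3%, the internal panel 12/41 = 29.3% → the external panel
Infrastructure: the external panel 134/246 = 54.5%, the internal panel 112/265 = 42.3% → the external panel
Overall: the external panel 639/1328 = 48.1%, the internal panel 586/1073 = 54.6% → the internal panel
(The external panel wins every proposal group but the internal panel wins overall — the external panel's proposals skew toward the low-rate applied research group.)

the internal panel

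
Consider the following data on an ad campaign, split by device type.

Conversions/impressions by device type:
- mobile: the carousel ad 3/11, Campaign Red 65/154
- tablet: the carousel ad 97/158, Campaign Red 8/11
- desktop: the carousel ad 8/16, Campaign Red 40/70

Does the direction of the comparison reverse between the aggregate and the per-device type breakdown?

Yes

Mobile: the carousel ad 3/11 = 27.3%, Campaign Red 65/154 = 42.2% → Campaign Red
Tablet: the carousel ad 97/158 = 61.4%, Campaign Red 8/11 = 72.7% → Campaign Red
Desktop: the carousel ad 8/16 = 50.0%, Campaign Red 40/70 = 57.1% → Campaign Red
Overall: the carousel ad 108/185 = 58.4%, Campaign Red 113/235 = 48.1% → the carousel ad
Campaign Red wins each device group but the carousel ad wins overall — the comparison reverses. Campaign Red's impressions skew toward mobile, which has a lower base rate.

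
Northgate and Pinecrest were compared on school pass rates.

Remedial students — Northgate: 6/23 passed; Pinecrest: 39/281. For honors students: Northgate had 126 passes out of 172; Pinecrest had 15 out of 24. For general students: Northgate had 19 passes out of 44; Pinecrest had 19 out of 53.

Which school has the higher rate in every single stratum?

Remedial: Northgate 6/23 = 26.1%, Pinecrest 39/281 = 13.9% → Northgate
Honors: Northgate 126/172 = 73.3%, Pinecrest 15/24 = 62.5% → Northgate
General: Northgate 19/44 = 43.2%, Pinecrest 19/53 = 35.8% → Northgate
Northgate has the higher rate in all 3 groups.

Northgate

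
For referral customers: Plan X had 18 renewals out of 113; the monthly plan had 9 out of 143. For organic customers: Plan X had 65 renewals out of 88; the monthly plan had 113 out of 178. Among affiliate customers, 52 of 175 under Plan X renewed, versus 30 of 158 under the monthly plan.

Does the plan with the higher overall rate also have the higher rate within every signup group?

Referral: Plan X 18/113 = 15.9%, the monthly plan 9/143 = 6.3% → Plan X
Organic: Plan X 65/88 = 73.9%, the monthly plan 113/178 = 63.5% → Plan X
Affiliate: Plan X 52/175 = 29.7%, the monthly plan 30/158 = 19.0% → Plan X
Overall: Plan X 135/376 = 35.9%, the monthly plan 152/479 = 31.7% → Plan X
Plan X wins overall and in every signup group — no reversal.

Yes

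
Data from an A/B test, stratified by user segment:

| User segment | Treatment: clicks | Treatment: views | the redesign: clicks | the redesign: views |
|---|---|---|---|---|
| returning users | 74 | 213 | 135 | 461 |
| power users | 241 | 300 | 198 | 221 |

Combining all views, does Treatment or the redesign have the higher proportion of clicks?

Treatment

Returning users: Treatment 74/213 = 34.7%, the redesign 135/461 = 29.3% → Treatment
Power users: Treatment 241/300 = 80.3%, the redesign 198/221 = 89.6% → the redesign
Overall: Treatment 315/513 = 61.4%, the redesign 333/682 = 48.8% → Treatment
(Neither sweeps every user group, but Treatment has the higher pooled rate.)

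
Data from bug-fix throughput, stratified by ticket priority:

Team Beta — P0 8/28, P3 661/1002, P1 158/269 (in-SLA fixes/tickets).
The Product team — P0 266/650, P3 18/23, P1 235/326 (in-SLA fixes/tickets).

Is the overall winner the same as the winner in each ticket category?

No

P0: Team Beta 8/28 = 28.6%, the Product team 266/650 = 40.9% → the Product team
P3: Team Beta 661/1002 = 66.0%, the Product team 18/23 = 78.3% → the Product team
P1: Team Beta 158/269 = 58.7%, the Product team 235/326 = 72.1% → the Product team
Overall: Team Beta 827/1299 = 63.7%, the Product team 519/999 = 52.0% → Team Beta
The Product team wins each ticket group but Team Beta wins overall — the comparison reverses. The Product team's tickets skew toward P0, which has a lower base rate.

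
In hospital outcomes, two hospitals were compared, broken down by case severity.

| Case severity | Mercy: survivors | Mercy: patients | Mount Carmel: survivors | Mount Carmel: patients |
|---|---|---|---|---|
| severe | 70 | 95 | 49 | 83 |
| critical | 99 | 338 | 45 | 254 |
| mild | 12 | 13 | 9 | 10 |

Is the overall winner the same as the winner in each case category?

Severe: Mercy 70/95 = 73.7%, Mount Carmel 49/83 = 59.0% → Mercy
Critical: Mercy 99/338 = 29.3%, Mount Carmel 45/254 = 17.7% → Mercy
Mild: Mercy 12/13 = 92.3%, Mount Carmel 9/10 = 90.0% → Mercy
Overall: Mercy 181/446 = 40.6%, Mount Carmel 103/347 = 29.7% → Mercy
Mercy wins overall and in every case group — no reversal.

Yes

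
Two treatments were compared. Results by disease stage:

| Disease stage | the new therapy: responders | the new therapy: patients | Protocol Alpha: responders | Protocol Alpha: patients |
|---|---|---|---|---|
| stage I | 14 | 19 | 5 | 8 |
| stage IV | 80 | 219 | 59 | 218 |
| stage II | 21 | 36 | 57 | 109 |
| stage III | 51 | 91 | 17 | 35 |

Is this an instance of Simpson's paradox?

Stage I: the new therapy 14/19 = 73.7%, Protocol Alpha 5/8 = 62.5% → the new therapy
Stage IV: the new therapy 80/219 = 36.5%, Protocol Alpha 59/218 = 27.1% → the new therapy
Stage II: the new therapy 21/36 = 58.3%, Protocol Alpha 57/109 = 52.3% → the new therapy
Stage III: the new therapy 51/91 = 56.0%, Protocol Alpha 17/35 = 48.6% → the new therapy
Overall: the new therapy 166/365 = 45.5%, Protocol Alpha 138/370 = 37.3% → the new therapy
The new therapy wins overall and in every disease group — no reversal.

No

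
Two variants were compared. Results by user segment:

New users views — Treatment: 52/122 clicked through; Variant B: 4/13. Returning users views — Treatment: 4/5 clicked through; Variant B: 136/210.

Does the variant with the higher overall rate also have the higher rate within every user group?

No

New users: Treatment 52/122 = 42.6%, Variant B 4/13 = 30.8% → Treatment
Returning users: Treatment 4/5 = 80.0%, Variant B 136/210 = 64.8% → Treatment
Overall: Treatment 56/127 = 44.1%, Variant B 140/223 = 62.8% → Variant B
Treatment wins each user group but Variant B wins overall — the comparison reverses. Treatment's views skew toward new users, which has a lower base rate.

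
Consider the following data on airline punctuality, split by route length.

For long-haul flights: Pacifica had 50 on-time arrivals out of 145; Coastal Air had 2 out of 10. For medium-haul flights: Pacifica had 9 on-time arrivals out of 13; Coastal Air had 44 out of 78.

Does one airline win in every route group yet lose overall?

Yes

Long-haul: Pacifica 50/145 = 34.5%, Coastal Air 2/10 = 20.0% → Pacifica
Medium-haul: Pacifica 9/13 = 69.2%, Coastal Air 44/78 = 56.4% → Pacifica
Overall: Pacifica 59/158 = 37.3%, Coastal Air 46/88 = 52.3% → Coastal Air
Pacifica wins each route group but Coastal Air wins overall — the comparison reverses. Pacifica's flights skew toward long-haul, which has a lower base rate.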